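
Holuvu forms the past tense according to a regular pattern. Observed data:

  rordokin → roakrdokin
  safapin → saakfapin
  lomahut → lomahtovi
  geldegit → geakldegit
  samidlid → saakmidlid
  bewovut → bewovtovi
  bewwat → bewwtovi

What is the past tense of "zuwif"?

zuakwif

"zuwif" has last vowel 'i'. The stems whose last vowel is 'i' (rordokin → roakrdokin, samidlid → saakmidlid, geldegit → geakldegit) insert -ak- after the first vowel.
So zuwif → zuakwif.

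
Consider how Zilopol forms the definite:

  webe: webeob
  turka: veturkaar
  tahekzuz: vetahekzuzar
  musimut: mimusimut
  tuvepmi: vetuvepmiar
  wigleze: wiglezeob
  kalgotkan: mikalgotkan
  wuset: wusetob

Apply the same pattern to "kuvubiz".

mikuvubiz

wuset and musimut both end in -t yet inflect differently (wusetob, mimusimut), so the final letter is not what conditions the rule; the first letter is.
"kuvubiz" begins with k-. The one such stem in the data (kalgotkan → mikalgotkan) adds the prefix mi-, so the same rule applies.
So kuvubiz → mikuvubiz.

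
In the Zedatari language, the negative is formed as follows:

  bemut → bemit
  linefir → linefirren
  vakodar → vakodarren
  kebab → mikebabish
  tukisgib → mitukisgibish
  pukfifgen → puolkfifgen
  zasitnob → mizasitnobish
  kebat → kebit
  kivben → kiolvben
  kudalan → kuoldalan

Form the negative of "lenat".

"lenat" ends in -t. The stems ending in -t (bemut → bemit, kebat → kebit) change the last vowel to 'i'.
The other patterns: stems ending in -b add mi- … -ish around the stem; stems ending in -n insert -ol- after the first vowel; stems ending in -r double the final consonant and add -en.
So lenat → lenit.

lenit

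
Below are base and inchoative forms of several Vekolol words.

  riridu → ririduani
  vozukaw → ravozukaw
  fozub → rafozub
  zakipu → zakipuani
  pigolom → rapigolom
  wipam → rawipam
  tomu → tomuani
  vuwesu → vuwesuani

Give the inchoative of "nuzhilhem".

ranuzhilhem

riridu and fozub both have last vowel 'u' yet inflect differently (ririduani, rafozub), so the last vowel is not what conditions the rule; the final letter is.
"nuzhilhem" ends in -m. The stems ending in -m (wipam → rawipam, pigolom → rapigolom) add the prefix ra-.
So nuzhilhem → ranuzhilhem.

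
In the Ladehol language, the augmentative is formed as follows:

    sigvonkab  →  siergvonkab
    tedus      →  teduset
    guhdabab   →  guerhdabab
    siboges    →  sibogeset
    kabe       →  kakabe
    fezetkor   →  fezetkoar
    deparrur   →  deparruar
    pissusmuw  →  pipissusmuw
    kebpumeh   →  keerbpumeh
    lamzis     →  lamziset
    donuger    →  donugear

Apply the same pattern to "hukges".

siboges and kabe both have last vowel 'e' yet inflect differently (sibogeset, kakabe), so the last vowel is not what conditions the rule; the final letter is.
"hukges" ends in -s. The stems ending in -s (siboges → sibogeset, tedus → teduset, lamzis → lamziset) add -et.
The other patterns: stems ending in -e or -w repeat the first consonant+vowel as a prefix; stems ending in -r drop the final letter and add -ar; stems ending in -b or -h insert -er- after the first vowel.
So hukges → hukgeset.

hukgeset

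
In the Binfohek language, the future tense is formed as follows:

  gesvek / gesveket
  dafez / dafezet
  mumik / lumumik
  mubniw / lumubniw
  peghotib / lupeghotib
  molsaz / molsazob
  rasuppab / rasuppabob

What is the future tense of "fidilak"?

fidilakob

gesvek and mumik both end in -k yet inflect differently (gesveket, lumumik), so the final letter is not what conditions the rule; the last vowel is.
"fidilak" has last vowel 'a'. The stems whose last vowel is 'a' (molsaz → molsazob, rasuppab → rasuppabob) add -ob.
So fidilak → fidilakob.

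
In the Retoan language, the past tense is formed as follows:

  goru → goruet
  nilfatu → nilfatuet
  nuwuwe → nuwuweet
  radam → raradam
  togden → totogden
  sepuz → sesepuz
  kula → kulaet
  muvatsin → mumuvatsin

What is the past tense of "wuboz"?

kula and radam both have last vowel 'a' yet inflect differently (kulaet, raradam), so the last vowel is not what conditions the rule; whether the stem ends in a vowel or a consonant is.
"wuboz" ends in a consonant. The stems ending in a consonant (radam → raradam, sepuz → sesepuz, togden → totogden) repeat the first consonant+vowel as a prefix.
The other pattern: stems ending in a vowel add -et.
So wuboz → wuwuboz.

wuwuboz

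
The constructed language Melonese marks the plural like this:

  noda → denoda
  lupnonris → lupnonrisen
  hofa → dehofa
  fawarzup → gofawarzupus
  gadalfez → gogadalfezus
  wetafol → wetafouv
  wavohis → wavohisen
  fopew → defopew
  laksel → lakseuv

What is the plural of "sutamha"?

laksel and gadalfez both have last vowel 'e' yet inflect differently (lakseuv, gogadalfezus), so the last vowel is not what conditions the rule; the final letter is.
"sutamha" ends in -a. The stems ending in -a (hofa → dehofa, noda → denoda) add the prefix de-.
The other patterns: stems ending in -s add -en; stems ending in -l drop the final letter and add -uv; stems ending in -p or -z add go- … -us around the stem.
So sutamha → desutamha.

desutamha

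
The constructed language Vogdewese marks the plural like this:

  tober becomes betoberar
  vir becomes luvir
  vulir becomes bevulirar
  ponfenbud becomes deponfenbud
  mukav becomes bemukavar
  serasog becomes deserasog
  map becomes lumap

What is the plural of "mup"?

"mup" has 1 vowel. The stems with 1 vowel (map → lumap, vir → luvir) add the prefix lu-.
The other patterns: stems with 2 vowels add be- … -ar around the stem; stems with 3 vowels add the prefix de-.
So mup → lumup.

lumup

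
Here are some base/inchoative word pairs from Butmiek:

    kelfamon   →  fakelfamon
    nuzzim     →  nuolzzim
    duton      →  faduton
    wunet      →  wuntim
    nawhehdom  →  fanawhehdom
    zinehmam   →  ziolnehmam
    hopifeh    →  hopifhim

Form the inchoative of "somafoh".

nawhehdom and zinehmam both end in -m yet inflect differently (fanawhehdom, ziolnehmam), so the final letter is not what conditions the rule; the last vowel is.
"somafoh" has last vowel 'o'. The stems whose last vowel is 'o' (duton → faduton, kelfamon → fakelfamon, nawhehdom → fanawhehdom) add the prefix fa-.
So somafoh → fasomafoh.

fasomafoh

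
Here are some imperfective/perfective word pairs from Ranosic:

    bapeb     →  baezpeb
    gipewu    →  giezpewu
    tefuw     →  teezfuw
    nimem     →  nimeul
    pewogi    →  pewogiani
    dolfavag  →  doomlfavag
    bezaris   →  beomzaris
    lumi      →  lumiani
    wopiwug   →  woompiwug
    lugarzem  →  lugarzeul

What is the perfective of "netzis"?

pewogi and bezaris both have last vowel 'i' yet inflect differently (pewogiani, beomzaris), so the last vowel is not what conditions the rule; the final letter is.
"netzis" ends in -s. The one such stem in the data (bezaris → beomzaris) inserts -om- after the first vowel (as do dolfavag, wopiwug), so the same rule applies.
So netzis → neomtzis.

neomtzis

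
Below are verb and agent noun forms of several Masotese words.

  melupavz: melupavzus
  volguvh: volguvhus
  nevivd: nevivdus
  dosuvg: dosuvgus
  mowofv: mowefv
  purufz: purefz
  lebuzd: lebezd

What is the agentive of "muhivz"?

melupavz and purufz both end in -z yet inflect differently (melupavzus, purefz), so the final letter is not what conditions the rule; the second-to-last letter is.
"muhivz" has second-to-last letter 'v'. The stems whose second-to-last letter is 'v' (nevivd → nevivdus, melupavz → melupavzus, volguvh → volguvhus) add -us.
So muhivz → muhivzus.

muhivzus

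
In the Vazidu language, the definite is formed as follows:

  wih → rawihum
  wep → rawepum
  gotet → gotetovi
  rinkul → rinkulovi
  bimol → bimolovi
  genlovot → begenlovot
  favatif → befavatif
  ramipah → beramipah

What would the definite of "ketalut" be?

beketalut

gotet and genlovot both end in -t yet inflect differently (gotetovi, begenlovot), so the final letter is not what conditions the rule; the number of vowels is.
"ketalut" has 3 vowels. The stems with 3 vowels (genlovot → begenlovot, favatif → befavatif, ramipah → beramipah) add the prefix be-.
The other patterns: stems with 1 vowel add ra- … -um around the stem; stems with 2 vowels add -ovi.
So ketalut → beketalut.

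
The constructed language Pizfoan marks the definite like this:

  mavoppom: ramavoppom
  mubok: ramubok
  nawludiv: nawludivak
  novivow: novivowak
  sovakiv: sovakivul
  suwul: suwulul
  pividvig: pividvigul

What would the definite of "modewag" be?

ramodewag

nawludiv and sovakiv both end in -v yet inflect differently (nawludivak, sovakivul), so the final letter is not what conditions the rule; the first letter is.
"modewag" begins with m-. The stems beginning with m- (mavoppom → ramavoppom, mubok → ramubok) add the prefix ra-.
So modewag → ramodewag.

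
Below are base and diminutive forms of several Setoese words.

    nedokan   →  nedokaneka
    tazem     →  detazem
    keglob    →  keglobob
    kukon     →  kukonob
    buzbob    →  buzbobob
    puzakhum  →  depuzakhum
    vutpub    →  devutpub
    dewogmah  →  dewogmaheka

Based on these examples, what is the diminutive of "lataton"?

kukon and nedokan both end in -n yet inflect differently (kukonob, nedokaneka), so the final letter is not what conditions the rule; the last vowel is.
"lataton" has last vowel 'o'. The stems whose last vowel is 'o' (buzbob → buzbobob, keglob → keglobob, kukon → kukonob) add -ob.
So lataton → latatonob.

latatonob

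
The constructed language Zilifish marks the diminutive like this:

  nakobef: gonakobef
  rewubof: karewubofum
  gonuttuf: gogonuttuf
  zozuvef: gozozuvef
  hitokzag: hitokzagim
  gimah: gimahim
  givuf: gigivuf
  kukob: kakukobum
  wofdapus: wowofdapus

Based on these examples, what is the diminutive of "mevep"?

rewubof and nakobef both end in -f yet inflect differently (karewubofum, gonakobef), so the final letter is not what conditions the rule; the last vowel is.
"mevep" has last vowel 'e'. The stems whose last vowel is 'e' (nakobef → gonakobef, zozuvef → gozozuvef) add the prefix go-.
The other patterns: stems whose last vowel is 'o' add ka- … -um around the stem; stems whose last vowel is 'a' add -im; stems whose last vowel is 'u' repeat the first consonant+vowel as a prefix.
So mevep → gomevep.

gomevep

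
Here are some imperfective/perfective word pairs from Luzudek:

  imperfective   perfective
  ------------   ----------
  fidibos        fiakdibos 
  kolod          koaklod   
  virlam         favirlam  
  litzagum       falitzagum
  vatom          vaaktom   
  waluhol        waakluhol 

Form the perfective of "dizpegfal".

fadizpegfal

vatom and litzagum both end in -m yet inflect differently (vaaktom, falitzagum), so the final letter is not what conditions the rule; the last vowel is.
"dizpegfal" has last vowel 'a'. The one such stem in the data (virlam → favirlam) adds the prefix fa-, so the same rule applies.
The other pattern: stems whose last vowel is 'o' insert -ak- after the first vowel.
So dizpegfal → fadizpegfal.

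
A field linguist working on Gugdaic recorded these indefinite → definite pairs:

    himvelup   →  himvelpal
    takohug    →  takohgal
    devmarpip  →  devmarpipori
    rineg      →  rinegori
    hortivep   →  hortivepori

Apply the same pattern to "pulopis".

pulopisori

himvelup and devmarpip both end in -p yet inflect differently (himvelpal, devmarpipori), so the final letter is not what conditions the rule; the last vowel is.
"pulopis" has last vowel 'i'. The one such stem in the data (devmarpip → devmarpipori) adds -ori, so the same rule applies.
The other pattern: stems whose last vowel is 'u' delete the last vowel and add -al.
So pulopis → pulopisori.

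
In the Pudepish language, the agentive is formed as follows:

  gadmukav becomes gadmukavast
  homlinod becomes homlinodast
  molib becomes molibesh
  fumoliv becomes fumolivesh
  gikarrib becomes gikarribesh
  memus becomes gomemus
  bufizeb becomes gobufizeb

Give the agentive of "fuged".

"fuged" has last vowel 'e'. The one such stem in the data (bufizeb → gobufizeb) adds the prefix go-, so the same rule applies.
The other patterns: stems whose last vowel is 'a' or 'o' add -ast; stems whose last vowel is 'i' add -esh.
So fuged → gofuged.

gofuged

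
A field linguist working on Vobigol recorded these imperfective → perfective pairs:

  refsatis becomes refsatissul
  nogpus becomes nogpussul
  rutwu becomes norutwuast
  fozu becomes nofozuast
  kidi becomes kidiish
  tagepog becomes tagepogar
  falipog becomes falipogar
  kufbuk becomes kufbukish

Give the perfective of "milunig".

milunigar

nogpus and fozu both have last vowel 'u' yet inflect differently (nogpussul, nofozuast), so the last vowel is not what conditions the rule; the final letter is.
"milunig" ends in -g. The stems ending in -g (falipog → falipogar, tagepog → tagepogar) add -ar.
The other patterns: stems ending in -s double the final consonant and add -ul; stems ending in -u add no- … -ast around the stem; stems ending in -i or -k add -ish.
So milunig → milunigar.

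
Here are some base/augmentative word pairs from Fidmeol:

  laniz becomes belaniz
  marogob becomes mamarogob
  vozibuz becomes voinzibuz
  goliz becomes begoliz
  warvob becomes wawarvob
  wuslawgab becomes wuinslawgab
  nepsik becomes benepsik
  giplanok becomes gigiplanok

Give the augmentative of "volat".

"volat" has last vowel 'a'. The one such stem in the data (wuslawgab → wuinslawgab) inserts -in- after the first vowel (as does vozibuz), so the same rule applies.
The other patterns: stems whose last vowel is 'o' repeat the first consonant+vowel as a prefix; stems whose last vowel is 'i' add the prefix be-.
So volat → voinlat.

voinlat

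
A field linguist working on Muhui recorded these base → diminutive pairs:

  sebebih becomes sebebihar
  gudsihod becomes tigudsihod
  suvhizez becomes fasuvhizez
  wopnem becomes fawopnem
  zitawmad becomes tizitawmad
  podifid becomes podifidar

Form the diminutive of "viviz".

podifid and zitawmad both end in -d yet inflect differently (podifidar, tizitawmad), so the final letter is not what conditions the rule; the last vowel is.
"viviz" has last vowel 'i'. The stems whose last vowel is 'i' (sebebih → sebebihar, podifid → podifidar) add -ar.
So viviz → vivizar.

vivizar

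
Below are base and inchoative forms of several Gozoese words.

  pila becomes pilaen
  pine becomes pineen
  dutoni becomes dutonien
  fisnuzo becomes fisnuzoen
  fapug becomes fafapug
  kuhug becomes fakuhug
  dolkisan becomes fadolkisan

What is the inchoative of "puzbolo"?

pila and dolkisan both have last vowel 'a' yet inflect differently (pilaen, fadolkisan), so the last vowel is not what conditions the rule; whether the stem ends in a vowel or a consonant is.
"puzbolo" ends in a vowel. The stems ending in a vowel (pila → pilaen, pine → pineen, dutoni → dutonien) add -en.
The other pattern: stems ending in a consonant add the prefix fa-.
So puzbolo → puzboloen.

puzboloen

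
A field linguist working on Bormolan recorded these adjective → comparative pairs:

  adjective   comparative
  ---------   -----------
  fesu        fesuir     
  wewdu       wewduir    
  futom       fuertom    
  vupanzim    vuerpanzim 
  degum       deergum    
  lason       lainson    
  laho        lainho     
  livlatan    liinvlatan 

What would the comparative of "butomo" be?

"butomo" ends in -o. The one such stem in the data (laho → lainho) inserts -in- after the first vowel (as do lason, livlatan), so the same rule applies.
So butomo → buintomo.

buintomo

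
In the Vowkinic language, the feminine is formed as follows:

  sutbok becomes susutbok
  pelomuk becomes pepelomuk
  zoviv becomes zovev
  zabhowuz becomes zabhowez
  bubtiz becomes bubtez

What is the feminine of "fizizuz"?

"fizizuz" ends in -z. The stems ending in -z (zabhowuz → zabhowez, bubtiz → bubtez) change the last vowel to 'e'.
The other pattern: stems ending in -k repeat the first consonant+vowel as a prefix.
So fizizuz → fizizez.

fizizez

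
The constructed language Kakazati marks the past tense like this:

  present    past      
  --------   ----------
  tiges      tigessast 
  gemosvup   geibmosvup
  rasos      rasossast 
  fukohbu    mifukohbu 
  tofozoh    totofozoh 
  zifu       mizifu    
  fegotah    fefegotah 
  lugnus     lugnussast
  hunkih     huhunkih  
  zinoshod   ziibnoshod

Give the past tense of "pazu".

fukohbu and lugnus both have last vowel 'u' yet inflect differently (mifukohbu, lugnussast), so the last vowel is not what conditions the rule; the final letter is.
"pazu" ends in -u. The stems ending in -u (fukohbu → mifukohbu, zifu → mizifu) add the prefix mi-.
So pazu → mipazu.

mipazu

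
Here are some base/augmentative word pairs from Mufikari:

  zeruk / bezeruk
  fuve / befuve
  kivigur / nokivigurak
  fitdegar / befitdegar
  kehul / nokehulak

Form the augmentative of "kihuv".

kivigur and fitdegar both end in -r yet inflect differently (nokivigurak, befitdegar), so the final letter is not what conditions the rule; the first letter is.
"kihuv" begins with k-. The stems beginning with k- (kehul → nokehulak, kivigur → nokivigurak) add no- … -ak around the stem.
The other pattern: stems beginning with f- or z- add the prefix be-.
So kihuv → nokihuvak.

nokihuvak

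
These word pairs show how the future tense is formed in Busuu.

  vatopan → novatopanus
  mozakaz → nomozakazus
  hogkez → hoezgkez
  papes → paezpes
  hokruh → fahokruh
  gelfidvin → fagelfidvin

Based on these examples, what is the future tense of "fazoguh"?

fafazoguh

"fazoguh" has last vowel 'u'. The one such stem in the data (hokruh → fahokruh) adds the prefix fa-, so the same rule applies.
So fazoguh → fafazoguh.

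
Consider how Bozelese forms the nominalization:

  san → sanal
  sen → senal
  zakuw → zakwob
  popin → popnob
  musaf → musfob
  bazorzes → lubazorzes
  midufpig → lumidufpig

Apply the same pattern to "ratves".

ratvsob

san and popin both end in -n yet inflect differently (sanal, popnob), so the final letter is not what conditions the rule; the number of vowels is.
"ratves" has 2 vowels. The stems with 2 vowels (zakuw → zakwob, popin → popnob, musaf → musfob) delete the last vowel and add -ob.
The other patterns: stems with 1 vowel add -al; stems with 3 vowels add the prefix lu-.
So ratves → ratvsob.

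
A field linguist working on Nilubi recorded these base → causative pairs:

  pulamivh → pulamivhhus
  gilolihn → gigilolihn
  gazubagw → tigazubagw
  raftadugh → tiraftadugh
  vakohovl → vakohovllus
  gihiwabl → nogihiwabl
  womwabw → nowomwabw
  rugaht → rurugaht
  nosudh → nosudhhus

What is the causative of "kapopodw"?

kapopodwwus

gazubagw and womwabw both end in -w yet inflect differently (tigazubagw, nowomwabw), so the final letter is not what conditions the rule; the second-to-last letter is.
"kapopodw" has second-to-last letter 'd'. The one such stem in the data (nosudh → nosudhhus) doubles the final consonant and adds -us (as do pulamivh, vakohovl), so the same rule applies.
The other patterns: stems whose second-to-last letter is 'h' repeat the first consonant+vowel as a prefix; stems whose second-to-last letter is 'g' add the prefix ti-; stems whose second-to-last letter is 'b' add the prefix no-.
So kapopodw → kapopodwwus.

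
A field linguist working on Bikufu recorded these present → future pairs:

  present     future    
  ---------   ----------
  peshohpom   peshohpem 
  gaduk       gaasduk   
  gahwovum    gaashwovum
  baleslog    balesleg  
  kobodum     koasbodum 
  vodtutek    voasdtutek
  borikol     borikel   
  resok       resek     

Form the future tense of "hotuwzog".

hotuwzeg

resok and gaduk both end in -k yet inflect differently (resek, gaasduk), so the final letter is not what conditions the rule; the last vowel is.
"hotuwzog" has last vowel 'o'. The stems whose last vowel is 'o' (baleslog → balesleg, peshohpom → peshohpem, borikol → borikel) change the last vowel to 'e'.
So hotuwzog → hotuwzeg.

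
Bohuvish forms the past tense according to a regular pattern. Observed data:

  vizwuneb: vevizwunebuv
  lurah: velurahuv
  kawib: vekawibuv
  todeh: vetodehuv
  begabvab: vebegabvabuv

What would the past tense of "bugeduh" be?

Every pair shown (vizwuneb → vevizwunebuv, lurah → velurahuv, kawib → vekawibuv, …) follows the same rule: add ve- … -uv around the stem.
So bugeduh → vebugeduhuv.

vebugeduhuv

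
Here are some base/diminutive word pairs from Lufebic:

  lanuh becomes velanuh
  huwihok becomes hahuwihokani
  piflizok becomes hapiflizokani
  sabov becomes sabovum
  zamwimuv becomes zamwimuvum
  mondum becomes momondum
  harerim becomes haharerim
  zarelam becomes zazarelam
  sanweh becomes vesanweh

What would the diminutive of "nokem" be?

nonokem

zamwimuv and mondum both have last vowel 'u' yet inflect differently (zamwimuvum, momondum), so the last vowel is not what conditions the rule; the final letter is.
"nokem" ends in -m. The stems ending in -m (harerim → haharerim, zarelam → zazarelam, mondum → momondum) repeat the first consonant+vowel as a prefix.
So nokem → nonokem.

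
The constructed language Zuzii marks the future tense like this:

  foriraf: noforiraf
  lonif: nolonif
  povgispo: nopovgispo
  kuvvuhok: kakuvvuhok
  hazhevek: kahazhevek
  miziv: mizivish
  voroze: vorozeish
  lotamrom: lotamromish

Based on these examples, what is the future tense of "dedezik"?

kadedezik

povgispo and kuvvuhok both have last vowel 'o' yet inflect differently (nopovgispo, kakuvvuhok), so the last vowel is not what conditions the rule; the final letter is.
"dedezik" ends in -k. The stems ending in -k (kuvvuhok → kakuvvuhok, hazhevek → kahazhevek) add the prefix ka-.
The other patterns: stems ending in -f or -o add the prefix no-; stems ending in -e, -m or -v add -ish.
So dedezik → kadedezik.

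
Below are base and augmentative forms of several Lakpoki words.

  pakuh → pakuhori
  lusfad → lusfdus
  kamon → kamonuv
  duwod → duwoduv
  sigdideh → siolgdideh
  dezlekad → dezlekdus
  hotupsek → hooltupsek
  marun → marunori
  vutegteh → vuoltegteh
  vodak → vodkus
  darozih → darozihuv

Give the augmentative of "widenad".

widendus

pakuh and sigdideh both end in -h yet inflect differently (pakuhori, siolgdideh), so the final letter is not what conditions the rule; the last vowel is.
"widenad" has last vowel 'a'. The stems whose last vowel is 'a' (vodak → vodkus, dezlekad → dezlekdus, lusfad → lusfdus) delete the last vowel and add -us.
So widenad → widendus.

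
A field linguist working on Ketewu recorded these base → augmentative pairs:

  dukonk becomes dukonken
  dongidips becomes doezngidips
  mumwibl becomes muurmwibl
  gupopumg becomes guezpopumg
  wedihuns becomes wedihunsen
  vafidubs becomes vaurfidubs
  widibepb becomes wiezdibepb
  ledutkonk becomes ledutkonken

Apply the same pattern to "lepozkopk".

leezpozkopk

wedihuns and vafidubs both end in -s yet inflect differently (wedihunsen, vaurfidubs), so the final letter is not what conditions the rule; the second-to-last letter is.
"lepozkopk" has second-to-last letter 'p'. The stems whose second-to-last letter is 'p' (widibepb → wiezdibepb, dongidips → doezngidips) insert -ez- after the first vowel.
So lepozkopk → leezpozkopk.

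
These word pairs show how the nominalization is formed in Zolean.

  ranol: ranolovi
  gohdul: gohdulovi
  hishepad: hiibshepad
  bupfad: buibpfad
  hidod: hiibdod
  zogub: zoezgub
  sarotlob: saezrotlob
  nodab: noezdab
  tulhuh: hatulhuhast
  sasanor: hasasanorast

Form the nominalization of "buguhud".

buibguhud

ranol and hidod both have last vowel 'o' yet inflect differently (ranolovi, hiibdod), so the last vowel is not what conditions the rule; the final letter is.
"buguhud" ends in -d. The stems ending in -d (hishepad → hiibshepad, bupfad → buibpfad, hidod → hiibdod) insert -ib- after the first vowel.
So buguhud → buibguhud.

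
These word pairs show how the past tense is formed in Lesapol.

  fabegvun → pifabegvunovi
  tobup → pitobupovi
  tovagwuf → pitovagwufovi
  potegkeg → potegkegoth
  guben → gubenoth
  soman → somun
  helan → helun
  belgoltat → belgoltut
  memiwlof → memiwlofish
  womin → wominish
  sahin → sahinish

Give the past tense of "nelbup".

pinelbupovi

fabegvun and guben both end in -n yet inflect differently (pifabegvunovi, gubenoth), so the final letter is not what conditions the rule; the last vowel is.
"nelbup" has last vowel 'u'. The stems whose last vowel is 'u' (fabegvun → pifabegvunovi, tobup → pitobupovi, tovagwuf → pitovagwufovi) add pi- … -ovi around the stem.
The other patterns: stems whose last vowel is 'e' add -oth; stems whose last vowel is 'a' change the last vowel to 'u'; stems whose last vowel is 'i' or 'o' add -ish.
So nelbup → pinelbupovi.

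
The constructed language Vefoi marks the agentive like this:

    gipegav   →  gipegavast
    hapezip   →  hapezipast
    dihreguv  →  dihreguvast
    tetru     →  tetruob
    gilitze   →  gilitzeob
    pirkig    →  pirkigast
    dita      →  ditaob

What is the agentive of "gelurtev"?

dihreguv and tetru both have last vowel 'u' yet inflect differently (dihreguvast, tetruob), so the last vowel is not what conditions the rule; whether the stem ends in a vowel or a consonant is.
"gelurtev" ends in a consonant. The stems ending in a consonant (pirkig → pirkigast, dihreguv → dihreguvast, gipegav → gipegavast) add -ast.
The other pattern: stems ending in a vowel add -ob.
So gelurtev → gelurtevast.

gelurtevast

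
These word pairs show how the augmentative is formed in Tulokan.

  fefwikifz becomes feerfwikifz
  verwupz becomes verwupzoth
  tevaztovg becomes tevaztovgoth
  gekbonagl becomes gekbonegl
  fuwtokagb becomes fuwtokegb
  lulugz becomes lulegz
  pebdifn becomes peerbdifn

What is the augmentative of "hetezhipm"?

hetezhipmoth

fefwikifz and lulugz both end in -z yet inflect differently (feerfwikifz, lulegz), so the final letter is not what conditions the rule; the second-to-last letter is.
"hetezhipm" has second-to-last letter 'p'. The one such stem in the data (verwupz → verwupzoth) adds -oth, so the same rule applies.
The other patterns: stems whose second-to-last letter is 'f' insert -er- after the first vowel; stems whose second-to-last letter is 'g' change the last vowel to 'e'.
So hetezhipm → hetezhipmoth.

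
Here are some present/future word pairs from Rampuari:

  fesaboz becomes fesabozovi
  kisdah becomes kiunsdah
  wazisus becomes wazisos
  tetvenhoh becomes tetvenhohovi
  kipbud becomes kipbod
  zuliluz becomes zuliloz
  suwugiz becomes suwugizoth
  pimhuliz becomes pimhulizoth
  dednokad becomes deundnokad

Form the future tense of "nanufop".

nanufopovi

fesaboz and zuliluz both end in -z yet inflect differently (fesabozovi, zuliloz), so the final letter is not what conditions the rule; the last vowel is.
"nanufop" has last vowel 'o'. The stems whose last vowel is 'o' (fesaboz → fesabozovi, tetvenhoh → tetvenhohovi) add -ovi.
The other patterns: stems whose last vowel is 'u' change the last vowel to 'o'; stems whose last vowel is 'a' insert -un- after the first vowel; stems whose last vowel is 'i' add -oth.
So nanufop → nanufopovi.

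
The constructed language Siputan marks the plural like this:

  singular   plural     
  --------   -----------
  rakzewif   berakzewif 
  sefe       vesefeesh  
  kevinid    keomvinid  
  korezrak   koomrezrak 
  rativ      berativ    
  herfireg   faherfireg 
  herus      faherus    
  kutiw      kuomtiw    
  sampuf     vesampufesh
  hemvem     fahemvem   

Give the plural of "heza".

faheza

rakzewif and sampuf both end in -f yet inflect differently (berakzewif, vesampufesh), so the final letter is not what conditions the rule; the first letter is.
"heza" begins with h-. The stems beginning with h- (herus → faherus, hemvem → fahemvem, herfireg → faherfireg) add the prefix fa-.
The other patterns: stems beginning with k- insert -om- after the first vowel; stems beginning with r- add the prefix be-; stems beginning with s- add ve- … -esh around the stem.
So heza → faheza.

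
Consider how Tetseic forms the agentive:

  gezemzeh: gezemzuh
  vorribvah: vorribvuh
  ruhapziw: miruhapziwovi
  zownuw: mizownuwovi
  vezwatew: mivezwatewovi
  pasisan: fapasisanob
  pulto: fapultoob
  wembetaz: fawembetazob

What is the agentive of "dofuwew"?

"dofuwew" ends in -w. The stems ending in -w (ruhapziw → miruhapziwovi, zownuw → mizownuwovi, vezwatew → mivezwatewovi) add mi- … -ovi around the stem.
So dofuwew → midofuwewovi.

midofuwewovi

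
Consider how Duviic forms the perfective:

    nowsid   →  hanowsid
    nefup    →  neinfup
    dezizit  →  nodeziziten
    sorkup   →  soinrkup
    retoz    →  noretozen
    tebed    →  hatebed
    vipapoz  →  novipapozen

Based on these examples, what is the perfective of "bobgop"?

boinbgop

"bobgop" ends in -p. The stems ending in -p (sorkup → soinrkup, nefup → neinfup) insert -in- after the first vowel.
The other patterns: stems ending in -d add the prefix ha-; stems ending in -t or -z add no- … -en around the stem.
So bobgop → boinbgop.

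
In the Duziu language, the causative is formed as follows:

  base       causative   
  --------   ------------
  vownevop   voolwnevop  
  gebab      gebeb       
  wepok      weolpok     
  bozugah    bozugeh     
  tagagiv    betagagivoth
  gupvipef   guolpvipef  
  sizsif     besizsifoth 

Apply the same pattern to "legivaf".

legivef

gupvipef and sizsif both end in -f yet inflect differently (guolpvipef, besizsifoth), so the final letter is not what conditions the rule; the last vowel is.
"legivaf" has last vowel 'a'. The stems whose last vowel is 'a' (bozugah → bozugeh, gebab → gebeb) change the last vowel to 'e'.
The other patterns: stems whose last vowel is 'e' or 'o' insert -ol- after the first vowel; stems whose last vowel is 'i' add be- … -oth around the stem.
So legivaf → legivef.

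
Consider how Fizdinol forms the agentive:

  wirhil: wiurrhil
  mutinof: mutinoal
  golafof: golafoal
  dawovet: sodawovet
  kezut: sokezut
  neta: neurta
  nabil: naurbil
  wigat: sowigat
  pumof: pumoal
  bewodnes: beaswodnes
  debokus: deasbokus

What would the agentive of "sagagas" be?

debokus and kezut both have last vowel 'u' yet inflect differently (deasbokus, sokezut), so the last vowel is not what conditions the rule; the final letter is.
"sagagas" ends in -s. The stems ending in -s (bewodnes → beaswodnes, debokus → deasbokus) insert -as- after the first vowel.
So sagagas → saasgagas.

saasgagas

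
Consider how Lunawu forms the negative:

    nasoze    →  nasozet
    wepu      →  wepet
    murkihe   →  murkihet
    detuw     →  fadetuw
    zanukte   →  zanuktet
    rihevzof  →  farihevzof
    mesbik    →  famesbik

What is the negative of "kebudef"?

fakebudef

detuw and wepu both have last vowel 'u' yet inflect differently (fadetuw, wepet), so the last vowel is not what conditions the rule; whether the stem ends in a vowel or a consonant is.
"kebudef" ends in a consonant. The stems ending in a consonant (detuw → fadetuw, rihevzof → farihevzof, mesbik → famesbik) add the prefix fa-.
The other pattern: stems ending in a vowel drop the final letter and add -et.
So kebudef → fakebudef.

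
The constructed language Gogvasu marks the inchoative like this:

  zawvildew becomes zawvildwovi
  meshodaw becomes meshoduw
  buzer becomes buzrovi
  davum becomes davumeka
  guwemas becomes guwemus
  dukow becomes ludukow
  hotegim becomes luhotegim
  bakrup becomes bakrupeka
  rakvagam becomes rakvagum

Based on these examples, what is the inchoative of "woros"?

zawvildew and dukow both end in -w yet inflect differently (zawvildwovi, ludukow), so the final letter is not what conditions the rule; the last vowel is.
"woros" has last vowel 'o'. The one such stem in the data (dukow → ludukow) adds the prefix lu-, so the same rule applies.
So woros → luworos.

luworos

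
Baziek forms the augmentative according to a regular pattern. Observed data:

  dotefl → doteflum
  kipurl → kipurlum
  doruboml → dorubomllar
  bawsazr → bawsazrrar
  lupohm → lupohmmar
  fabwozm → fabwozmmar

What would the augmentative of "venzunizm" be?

dotefl and doruboml both end in -l yet inflect differently (doteflum, dorubomllar), so the final letter is not what conditions the rule; the second-to-last letter is.
"venzunizm" has second-to-last letter 'z'. The stems whose second-to-last letter is 'z' (bawsazr → bawsazrrar, fabwozm → fabwozmmar) double the final consonant and add -ar.
So venzunizm → venzunizmmar.

venzunizmmar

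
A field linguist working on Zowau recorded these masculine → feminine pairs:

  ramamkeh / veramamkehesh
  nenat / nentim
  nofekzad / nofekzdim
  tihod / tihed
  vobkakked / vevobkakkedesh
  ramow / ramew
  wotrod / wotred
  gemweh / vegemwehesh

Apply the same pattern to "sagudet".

vobkakked and nofekzad both end in -d yet inflect differently (vevobkakkedesh, nofekzdim), so the final letter is not what conditions the rule; the last vowel is.
"sagudet" has last vowel 'e'. The stems whose last vowel is 'e' (gemweh → vegemwehesh, vobkakked → vevobkakkedesh, ramamkeh → veramamkehesh) add ve- … -esh around the stem.
The other patterns: stems whose last vowel is 'a' delete the last vowel and add -im; stems whose last vowel is 'o' change the last vowel to 'e'.
So sagudet → vesagudetesh.

vesagudetesh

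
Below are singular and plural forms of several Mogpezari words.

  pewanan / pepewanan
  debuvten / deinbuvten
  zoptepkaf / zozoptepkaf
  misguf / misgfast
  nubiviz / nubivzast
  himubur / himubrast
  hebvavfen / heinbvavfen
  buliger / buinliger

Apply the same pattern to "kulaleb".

kuinlaleb

"kulaleb" has last vowel 'e'. The stems whose last vowel is 'e' (debuvten → deinbuvten, hebvavfen → heinbvavfen, buliger → buinliger) insert -in- after the first vowel.
So kulaleb → kuinlaleb.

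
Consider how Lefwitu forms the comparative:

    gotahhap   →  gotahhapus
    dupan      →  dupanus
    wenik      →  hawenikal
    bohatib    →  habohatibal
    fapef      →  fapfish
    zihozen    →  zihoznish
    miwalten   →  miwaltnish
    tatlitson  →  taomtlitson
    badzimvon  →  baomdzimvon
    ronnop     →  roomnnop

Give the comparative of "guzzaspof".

"guzzaspof" has last vowel 'o'. The stems whose last vowel is 'o' (tatlitson → taomtlitson, badzimvon → baomdzimvon, ronnop → roomnnop) insert -om- after the first vowel.
So guzzaspof → guomzzaspof.

guomzzaspof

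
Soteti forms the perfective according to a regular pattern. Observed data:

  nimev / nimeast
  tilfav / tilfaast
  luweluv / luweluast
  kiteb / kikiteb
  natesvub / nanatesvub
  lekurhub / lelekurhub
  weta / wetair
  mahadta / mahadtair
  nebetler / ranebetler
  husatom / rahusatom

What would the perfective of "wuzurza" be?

nimev and kiteb both have last vowel 'e' yet inflect differently (nimeast, kikiteb), so the last vowel is not what conditions the rule; the final letter is.
"wuzurza" ends in -a. The stems ending in -a (weta → wetair, mahadta → mahadtair) add -ir.
The other patterns: stems ending in -v drop the final letter and add -ast; stems ending in -b repeat the first consonant+vowel as a prefix; stems ending in -m or -r add the prefix ra-.
So wuzurza → wuzurzair.

wuzurzair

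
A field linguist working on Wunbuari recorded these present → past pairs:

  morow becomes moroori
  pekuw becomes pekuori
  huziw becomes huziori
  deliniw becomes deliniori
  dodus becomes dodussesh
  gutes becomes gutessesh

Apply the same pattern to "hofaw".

hofaori

"hofaw" ends in -w. The stems ending in -w (morow → moroori, pekuw → pekuori, huziw → huziori) drop the final letter and add -ori.
The other pattern: stems ending in -s double the final consonant and add -esh.
So hofaw → hofaori.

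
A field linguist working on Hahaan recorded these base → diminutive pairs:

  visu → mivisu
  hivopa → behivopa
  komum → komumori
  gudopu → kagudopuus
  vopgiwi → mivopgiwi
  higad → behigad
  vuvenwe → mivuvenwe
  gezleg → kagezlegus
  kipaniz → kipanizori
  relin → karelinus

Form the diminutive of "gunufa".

visu and gudopu both end in -u yet inflect differently (mivisu, kagudopuus), so the final letter is not what conditions the rule; the first letter is.
"gunufa" begins with g-. The stems beginning with g- (gezleg → kagezlegus, gudopu → kagudopuus) add ka- … -us around the stem.
The other patterns: stems beginning with k- add -ori; stems beginning with h- add the prefix be-; stems beginning with v- add the prefix mi-.
So gunufa → kagunufaus.

kagunufaus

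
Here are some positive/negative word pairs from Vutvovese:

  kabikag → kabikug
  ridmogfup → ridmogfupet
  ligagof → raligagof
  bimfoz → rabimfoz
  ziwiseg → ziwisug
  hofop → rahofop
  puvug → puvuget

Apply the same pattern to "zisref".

zisruf

"zisref" has last vowel 'e'. The one such stem in the data (ziwiseg → ziwisug) changes the last vowel to 'u' (as does kabikag), so the same rule applies.
So zisref → zisruf.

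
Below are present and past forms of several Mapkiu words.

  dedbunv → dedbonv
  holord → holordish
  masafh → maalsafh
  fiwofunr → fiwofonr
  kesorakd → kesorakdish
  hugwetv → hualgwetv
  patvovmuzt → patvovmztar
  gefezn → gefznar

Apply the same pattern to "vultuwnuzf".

vultuwnzfar

hugwetv and dedbunv both end in -v yet inflect differently (hualgwetv, dedbonv), so the final letter is not what conditions the rule; the second-to-last letter is.
"vultuwnuzf" has second-to-last letter 'z'. The stems whose second-to-last letter is 'z' (patvovmuzt → patvovmztar, gefezn → gefznar) delete the last vowel and add -ar.
So vultuwnuzf → vultuwnzfar.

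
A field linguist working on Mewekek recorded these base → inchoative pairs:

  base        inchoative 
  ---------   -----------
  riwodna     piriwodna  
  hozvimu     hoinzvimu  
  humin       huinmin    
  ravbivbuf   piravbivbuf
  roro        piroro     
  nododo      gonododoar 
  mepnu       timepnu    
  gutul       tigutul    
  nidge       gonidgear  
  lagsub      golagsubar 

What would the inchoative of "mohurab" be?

hozvimu and mepnu both end in -u yet inflect differently (hoinzvimu, timepnu), so the final letter is not what conditions the rule; the first letter is.
"mohurab" begins with m-. The one such stem in the data (mepnu → timepnu) adds the prefix ti-, so the same rule applies.
So mohurab → timohurab.

timohurab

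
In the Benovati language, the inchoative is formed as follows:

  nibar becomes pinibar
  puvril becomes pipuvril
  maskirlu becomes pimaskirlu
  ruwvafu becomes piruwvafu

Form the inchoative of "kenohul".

pikenohul

Every pair shown (nibar → pinibar, puvril → pipuvril, maskirlu → pimaskirlu, …) follows the same rule: add the prefix pi-.
So kenohul → pikenohul.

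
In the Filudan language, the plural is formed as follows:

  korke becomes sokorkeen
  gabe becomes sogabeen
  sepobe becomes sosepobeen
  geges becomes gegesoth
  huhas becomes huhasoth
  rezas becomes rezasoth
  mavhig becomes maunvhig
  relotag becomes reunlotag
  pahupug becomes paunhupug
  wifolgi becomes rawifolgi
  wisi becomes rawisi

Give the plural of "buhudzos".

"buhudzos" ends in -s. The stems ending in -s (geges → gegesoth, huhas → huhasoth, rezas → rezasoth) add -oth.
So buhudzos → buhudzosoth.

buhudzosoth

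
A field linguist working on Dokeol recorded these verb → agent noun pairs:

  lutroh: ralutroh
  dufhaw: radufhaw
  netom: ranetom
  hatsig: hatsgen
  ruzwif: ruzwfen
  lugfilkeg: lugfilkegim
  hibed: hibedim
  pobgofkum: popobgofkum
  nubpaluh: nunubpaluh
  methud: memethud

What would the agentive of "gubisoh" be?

"gubisoh" has last vowel 'o'. The stems whose last vowel is 'o' (lutroh → ralutroh, netom → ranetom) add the prefix ra-.
So gubisoh → ragubisoh.

ragubisoh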